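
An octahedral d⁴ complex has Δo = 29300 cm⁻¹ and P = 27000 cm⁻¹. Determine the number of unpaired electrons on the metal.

2

Here Δo > P (29300 > 27000), so the low-spin state is favoured.
That gives t2g^4 e_g^0.
Unpaired electrons: 2.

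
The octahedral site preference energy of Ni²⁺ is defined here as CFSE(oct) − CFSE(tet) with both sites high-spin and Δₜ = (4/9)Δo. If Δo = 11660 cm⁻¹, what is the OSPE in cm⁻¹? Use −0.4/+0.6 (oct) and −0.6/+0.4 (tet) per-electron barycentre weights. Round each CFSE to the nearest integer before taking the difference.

Ni is in group 10, so Ni²⁺ is d⁸ (10 − 2 = 8).
In an octahedral site d⁸ (HS) is t2g^6 e_g^2, giving CFSE(oct) = -1.2Δo = -13992 cm⁻¹.
In a tetrahedral site the filling is e^4 t2^4: CFSE(tet) = -0.8Δₜ = -0.8 × (4/9)(11660) = -4146 cm⁻¹.
OSPE = CFSE(oct) − CFSE(tet) = -13992 − (-4146) = -9846 cm⁻¹.

-9846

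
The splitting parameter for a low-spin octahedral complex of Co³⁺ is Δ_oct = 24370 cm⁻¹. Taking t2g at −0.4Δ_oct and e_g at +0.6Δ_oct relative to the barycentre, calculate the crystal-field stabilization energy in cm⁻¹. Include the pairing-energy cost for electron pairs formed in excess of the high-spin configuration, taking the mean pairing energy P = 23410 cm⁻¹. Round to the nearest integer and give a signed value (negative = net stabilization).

Co³⁺: group 9, so d-count = 9 − 3 = 6.
The d⁶ electrons fill as t2g^6 e_g^0.
CFSE(orbital) = 6×(-0.4Δ_oct) + 0×(0.6Δ_oct) = -2.4Δ_oct; with Δ_oct = 24370 cm⁻¹ that is -58488 cm⁻¹.
Relative to high-spin t2g^4 e_g^2 (1 paired), the low-spin configuration has 2 additional pairs, contributing +2 × 23410 = +46820 cm⁻¹.
Net CFSE = -58488 + 46820 = -11668 cm⁻¹.

-11668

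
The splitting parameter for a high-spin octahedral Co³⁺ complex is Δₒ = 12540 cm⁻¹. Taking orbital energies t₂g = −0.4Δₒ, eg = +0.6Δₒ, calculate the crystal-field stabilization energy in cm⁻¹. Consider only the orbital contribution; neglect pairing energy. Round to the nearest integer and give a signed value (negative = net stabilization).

-5016

Group 9 minus oxidation state +3 gives a d⁶ configuration for Co³⁺.
The d⁶ electrons fill as t₂g⁴ eg².
CFSE(orbital) = 4×(-0.4Δₒ) + 2×(0.6Δₒ) = -0.4Δₒ; with Δₒ = 12540 cm⁻¹ that is -5016 cm⁻¹.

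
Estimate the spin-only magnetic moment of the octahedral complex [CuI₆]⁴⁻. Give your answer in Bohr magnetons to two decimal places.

Each I⁻ contributes -1; 6 × (-1) = -6. With overall charge -4, Cu is in the +2 oxidation state.
Cu sits in group 11; removing 2 electrons leaves Cu²⁺ with 11 − 2 = 9 d electrons.
Configuration: t₂g⁶ eg³ → 1 unpaired electron.
μ(spin-only) = √[1(1+2)] = √3 ≈ 1.73 Bohr magnetons.

1.73 Bohr magnetons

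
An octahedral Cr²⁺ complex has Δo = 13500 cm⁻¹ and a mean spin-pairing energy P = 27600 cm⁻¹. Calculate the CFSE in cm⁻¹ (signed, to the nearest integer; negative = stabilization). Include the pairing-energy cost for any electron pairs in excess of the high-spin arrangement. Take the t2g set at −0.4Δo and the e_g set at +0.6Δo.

-8100

Cr²⁺: group 6, so d-count = 6 − 2 = 4.
With Δo < P the complex is high-spin.
Configuration: t2g^3 e_g^1.
Orbital CFSE = -0.6Δo = -0.6 × 13500 = -8100 cm⁻¹.
High-spin has no excess pairs, so no pairing correction applies.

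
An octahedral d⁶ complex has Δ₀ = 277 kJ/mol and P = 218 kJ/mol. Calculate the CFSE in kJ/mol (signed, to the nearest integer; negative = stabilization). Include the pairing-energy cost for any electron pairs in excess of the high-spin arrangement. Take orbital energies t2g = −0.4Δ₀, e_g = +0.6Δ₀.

Since Δ₀ = 277 kJ/mol > P = 218 kJ/mol, the complex adopts the low-spin configuration.
Configuration: t2g^6 e_g^0.
Orbital CFSE = -2.4Δ₀ = -2.4 × 277 = -665 kJ/mol.
Excess pairs vs high-spin: 3 − 1 = 2; pairing cost = +436 kJ/mol.
Net CFSE = -665 + 436 = -229 kJ/mol.

-229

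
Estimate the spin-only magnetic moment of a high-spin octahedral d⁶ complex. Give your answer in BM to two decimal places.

4.90 BM

Configuration: t₂g⁴ eg² → 4 unpaired electrons.
μ(spin-only) = √[4(4+2)] = √24 ≈ 4.90 BM.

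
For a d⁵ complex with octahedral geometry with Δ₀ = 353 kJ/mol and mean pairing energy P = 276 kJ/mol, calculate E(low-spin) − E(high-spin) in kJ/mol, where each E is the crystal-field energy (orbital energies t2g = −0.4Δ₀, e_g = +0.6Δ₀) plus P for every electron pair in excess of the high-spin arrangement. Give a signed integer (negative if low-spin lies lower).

High-spin d⁵ fills as t2g^3 e_g^2 with CFSE 3(−0.4) + 2(+0.6) = 0.0Δ₀ = 0 kJ/mol.
Low-spin: t2g^5 e_g^0, orbital CFSE = -2.0Δ₀ = -706 kJ/mol; plus 2 excess pairs × P = +552 kJ/mol; total -154 kJ/mol.
The difference is -154 − (0) = -154 kJ/mol, so low-spin lies lower.

-154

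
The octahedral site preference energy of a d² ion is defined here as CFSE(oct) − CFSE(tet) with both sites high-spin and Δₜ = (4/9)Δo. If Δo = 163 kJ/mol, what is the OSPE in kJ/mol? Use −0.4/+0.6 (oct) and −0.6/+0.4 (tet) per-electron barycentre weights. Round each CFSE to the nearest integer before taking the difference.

-43

Octahedral (high-spin): t₂g² eg⁰, CFSE = 2(−0.4) + 0(+0.6) = -0.8Δo = -0.8 × 163 = -130 kJ/mol.
Tetrahedral: e² t₂⁰, CFSE = 2(−0.6) + 0(+0.4) = -1.2Δₜ = -1.2 × (4/9) × 163 = -87 kJ/mol.
OSPE = CFSE(oct) − CFSE(tet) = -130 − (-87) = -43 kJ/mol.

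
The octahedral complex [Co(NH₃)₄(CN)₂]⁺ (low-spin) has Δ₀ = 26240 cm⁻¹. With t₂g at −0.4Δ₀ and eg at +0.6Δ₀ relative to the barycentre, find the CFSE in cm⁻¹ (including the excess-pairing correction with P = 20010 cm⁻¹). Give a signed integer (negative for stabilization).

-22956

Ligand charges: 4×(+0) from NH₃ and 2×(-1) from CN⁻ sum to -2; with overall charge +1, Co is +3.
Co sits in group 9; removing 3 electrons leaves Co³⁺ with 9 − 3 = 6 d electrons.
The d⁶ electrons fill as t₂g⁶ eg⁰.
Orbital CFSE = 6(-0.4) + 0(0.6) = -2.4Δ₀ = -2.4 × 26240 = -62976 cm⁻¹.
Pairing penalty: 3 pairs vs 1 in the high-spin reference → 2 extra × P = 40020 cm⁻¹.
Overall CFSE = -62976 + 40020 = -22956 cm⁻¹.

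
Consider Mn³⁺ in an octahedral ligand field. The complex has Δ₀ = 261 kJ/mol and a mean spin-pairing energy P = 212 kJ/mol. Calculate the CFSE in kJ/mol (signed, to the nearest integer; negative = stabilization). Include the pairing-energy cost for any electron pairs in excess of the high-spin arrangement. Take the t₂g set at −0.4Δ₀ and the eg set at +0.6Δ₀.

-206

Group 7 minus oxidation state +3 gives a d⁴ configuration for Mn³⁺.
Δ₀ > P, so pairing is preferred: the ground state is low-spin.
Configuration: t₂g⁴ eg⁰.
Orbital CFSE = -1.6Δ₀ = -1.6 × 261 = -418 kJ/mol.
Excess pairs vs high-spin: 1 − 0 = 1; pairing cost = +212 kJ/mol.
Net CFSE = -418 + 212 = -206 kJ/mol.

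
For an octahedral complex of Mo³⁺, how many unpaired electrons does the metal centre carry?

Mo is in group 6, so Mo³⁺ is d³ (6 − 3 = 3).
Configuration: t₂g³ eg⁰, giving 3 unpaired electrons.

3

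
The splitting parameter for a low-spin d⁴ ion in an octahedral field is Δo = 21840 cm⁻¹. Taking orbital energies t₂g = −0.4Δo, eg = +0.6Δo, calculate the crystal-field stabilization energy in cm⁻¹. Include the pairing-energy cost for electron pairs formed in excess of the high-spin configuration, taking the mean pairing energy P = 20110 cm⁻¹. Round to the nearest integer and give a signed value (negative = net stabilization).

-14834

Configuration: t₂g⁴ eg⁰.
CFSE(orbital) = 4×(-0.4Δo) + 0×(0.6Δo) = -1.6Δo; with Δo = 21840 cm⁻¹ that is -34944 cm⁻¹.
Pairing penalty: 1 pair vs 0 in the high-spin reference → 1 extra × P = 20110 cm⁻¹.
Combining: -34944 + 20110 = -14834 cm⁻¹.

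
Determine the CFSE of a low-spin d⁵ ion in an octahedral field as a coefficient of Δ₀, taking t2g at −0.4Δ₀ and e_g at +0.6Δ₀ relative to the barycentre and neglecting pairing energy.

Configuration: t2g^5 e_g^0.
CFSE = 5(-0.4Δ₀) + 0(0.6Δ₀) = -2.0Δ₀ + 0.0Δ₀ = -2.0Δ₀.

-2.0 Δ₀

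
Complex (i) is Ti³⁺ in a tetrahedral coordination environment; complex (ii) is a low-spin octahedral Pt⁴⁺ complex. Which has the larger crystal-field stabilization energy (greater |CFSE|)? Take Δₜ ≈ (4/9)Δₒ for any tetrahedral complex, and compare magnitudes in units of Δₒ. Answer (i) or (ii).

(ii)

(i): Ti sits in group 4; removing 3 electrons leaves Ti³⁺ with 4 − 3 = 1 d electrons; Tetrahedral fields are weak (Δₜ ≈ 4/9 Δₒ), so electrons fill high-spin; e^1 t2^0, CFSE = -0.6Δₜ ≈ -0.27Δₒ.
(ii): Group 10 minus oxidation state +4 gives a d⁶ configuration for Pt⁴⁺; t2g^6 e_g^0, CFSE = -2.4Δₒ.
So (ii) has the larger |CFSE|.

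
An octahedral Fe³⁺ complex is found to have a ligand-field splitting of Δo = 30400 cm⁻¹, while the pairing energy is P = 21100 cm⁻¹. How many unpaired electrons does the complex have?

Fe is in group 8, so Fe³⁺ is d⁵ (8 − 3 = 5).
Δo > P, so pairing is preferred: the ground state is low-spin.
Configuration: t₂g⁵ eg⁰.
Unpaired electrons: 1.

1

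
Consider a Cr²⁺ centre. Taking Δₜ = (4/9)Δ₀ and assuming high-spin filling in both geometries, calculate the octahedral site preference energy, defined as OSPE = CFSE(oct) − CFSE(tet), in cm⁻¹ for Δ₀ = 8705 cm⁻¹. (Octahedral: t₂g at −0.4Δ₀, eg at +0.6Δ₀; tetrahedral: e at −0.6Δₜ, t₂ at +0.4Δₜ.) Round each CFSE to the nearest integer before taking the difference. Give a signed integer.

Cr²⁺: group 6, so d-count = 6 − 2 = 4.
Octahedral (high-spin): t2g^3 e_g^1, CFSE = 3(−0.4) + 1(+0.6) = -0.6Δ₀ = -0.6 × 8705 = -5223 cm⁻¹.
Tetrahedral: e^2 t2^2, CFSE = 2(−0.6) + 2(+0.4) = -0.4Δₜ = -0.4 × (4/9) × 8705 = -1548 cm⁻¹.
Subtracting, OSPE = -5223 − (-1548) = -3675 cm⁻¹.

-3675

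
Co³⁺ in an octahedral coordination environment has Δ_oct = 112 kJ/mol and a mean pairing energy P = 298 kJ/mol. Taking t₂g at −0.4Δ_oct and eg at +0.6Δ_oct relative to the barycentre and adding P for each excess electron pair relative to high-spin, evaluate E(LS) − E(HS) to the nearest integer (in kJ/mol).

Co is in group 9, so Co³⁺ is d⁶ (9 − 3 = 6).
High-spin: t₂g⁴ eg², CFSE = -0.4Δ_oct = -45 kJ/mol.
Low-spin: t₂g⁶ eg⁰, orbital CFSE = -2.4Δ_oct = -269 kJ/mol; plus 2 excess pairs × P = +596 kJ/mol; total 327 kJ/mol.
Thus E(LS) − E(HS) = 372 kJ/mol.

372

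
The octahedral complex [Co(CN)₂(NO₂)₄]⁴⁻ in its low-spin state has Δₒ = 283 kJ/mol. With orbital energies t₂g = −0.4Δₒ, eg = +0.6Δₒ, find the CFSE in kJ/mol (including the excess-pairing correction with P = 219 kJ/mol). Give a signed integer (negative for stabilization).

-290

Ligand charges: 2×(-1) from CN⁻ and 4×(-1) from NO₂⁻ sum to -6; with overall charge -4, Co is +2.
Co sits in group 9; removing 2 electrons leaves Co²⁺ with 9 − 2 = 7 d electrons.
Configuration: t₂g⁶ eg¹.
CFSE(orbital) = 6×(-0.4Δₒ) + 1×(0.6Δₒ) = -1.8Δₒ; with Δₒ = 283 kJ/mol that is -509 kJ/mol.
Relative to high-spin t₂g⁵ eg² (2 paired), the low-spin configuration has 1 additional pair, contributing +1 × 219 = +219 kJ/mol.
Combining: -509 + 219 = -290 kJ/mol.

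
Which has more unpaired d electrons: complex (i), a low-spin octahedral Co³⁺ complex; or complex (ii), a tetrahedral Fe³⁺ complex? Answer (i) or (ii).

(ii)

(i): Group 9 minus oxidation state +3 gives a d⁶ configuration for Co³⁺; t₂g⁶ eg⁰ → 0 unpaired.
(ii): Fe³⁺: group 8, so d-count = 8 − 3 = 5; Tetrahedral fields are weak (Δₜ ≈ 4/9 Δₒ), so electrons fill high-spin; e^2 t2^3 → 5 unpaired.
So (ii) has more unpaired electrons.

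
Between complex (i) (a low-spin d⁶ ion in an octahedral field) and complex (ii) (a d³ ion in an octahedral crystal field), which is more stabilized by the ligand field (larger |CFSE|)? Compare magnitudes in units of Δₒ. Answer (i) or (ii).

(i): t₂g⁶ eg⁰, CFSE = -2.4Δₒ.
(ii): For octahedral d³ the high- and low-spin configurations coincide; t₂g³ eg⁰, CFSE = -1.2Δₒ.
So (i) has the larger |CFSE|.

(i)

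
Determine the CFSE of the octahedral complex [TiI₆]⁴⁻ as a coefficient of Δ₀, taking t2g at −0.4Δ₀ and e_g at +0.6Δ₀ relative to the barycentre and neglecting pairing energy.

Each I⁻ contributes -1; 6 × (-1) = -6. With overall charge -4, Ti is in the +2 oxidation state.
Group 4 minus oxidation state +2 gives a d² configuration for Ti²⁺.
For octahedral d² the high- and low-spin configurations coincide.
Configuration: t2g^2 e_g^0.
CFSE = 2(-0.4Δ₀) + 0(0.6Δ₀) = -0.8Δ₀ + 0.0Δ₀ = -0.8Δ₀.

-0.8 Δ₀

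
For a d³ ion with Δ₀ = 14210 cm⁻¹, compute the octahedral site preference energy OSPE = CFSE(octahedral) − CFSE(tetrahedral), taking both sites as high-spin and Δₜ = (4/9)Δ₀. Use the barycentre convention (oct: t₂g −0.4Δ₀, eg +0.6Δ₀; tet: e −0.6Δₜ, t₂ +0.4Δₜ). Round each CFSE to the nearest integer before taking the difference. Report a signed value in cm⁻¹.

In an octahedral site d³ (HS) is t₂g³ eg⁰, giving CFSE(oct) = -1.2Δ₀ = -17052 cm⁻¹.
Tetrahedral: e² t₂¹, CFSE = 2(−0.6) + 1(+0.4) = -0.8Δₜ = -0.8 × (4/9) × 14210 = -5052 cm⁻¹.
OSPE = -17052 − (-5052) = -12000 cm⁻¹.

-12000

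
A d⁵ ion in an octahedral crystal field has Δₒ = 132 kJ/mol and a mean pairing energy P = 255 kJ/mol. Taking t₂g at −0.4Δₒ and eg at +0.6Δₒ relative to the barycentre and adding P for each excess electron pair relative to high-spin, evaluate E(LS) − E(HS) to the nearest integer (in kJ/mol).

High-spin d⁵ fills as t₂g³ eg² with CFSE 3(−0.4) + 2(+0.6) = 0.0Δₒ = 0 kJ/mol.
Low-spin: t₂g⁵ eg⁰, orbital CFSE = -2.0Δₒ = -264 kJ/mol; plus 2 excess pairs × P = +510 kJ/mol; total 246 kJ/mol.
E(LS) − E(HS) = 246 − (0) = 246 kJ/mol.

246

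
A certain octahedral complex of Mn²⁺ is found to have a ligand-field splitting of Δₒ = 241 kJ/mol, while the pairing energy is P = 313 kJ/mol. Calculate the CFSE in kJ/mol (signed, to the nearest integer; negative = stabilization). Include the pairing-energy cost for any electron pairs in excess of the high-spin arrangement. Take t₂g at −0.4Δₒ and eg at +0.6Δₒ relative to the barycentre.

Mn sits in group 7; removing 2 electrons leaves Mn²⁺ with 7 − 2 = 5 d electrons.
Δₒ < P, so pairing is avoided: the ground state is high-spin.
Configuration: t₂g³ eg².
Orbital CFSE = 0.0Δₒ = 0.0 × 241 = 0 kJ/mol.
High-spin has no excess pairs, so no pairing correction applies.

0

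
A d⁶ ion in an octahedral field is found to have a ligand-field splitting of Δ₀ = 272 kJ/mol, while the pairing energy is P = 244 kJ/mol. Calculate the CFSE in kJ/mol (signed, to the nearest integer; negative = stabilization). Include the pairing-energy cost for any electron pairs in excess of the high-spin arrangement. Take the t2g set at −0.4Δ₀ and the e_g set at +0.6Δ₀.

Since Δ₀ = 272 kJ/mol > P = 244 kJ/mol, the complex adopts the low-spin configuration.
Filling d⁶ accordingly: t2g^6 e_g^0.
Orbital CFSE = -2.4Δ₀ = -2.4 × 272 = -653 kJ/mol.
Excess pairs vs high-spin: 3 − 1 = 2; pairing cost = +488 kJ/mol.
Net CFSE = -653 + 488 = -165 kJ/mol.

-165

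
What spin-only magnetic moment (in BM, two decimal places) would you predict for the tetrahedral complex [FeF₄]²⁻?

Each F⁻ contributes -1; 4 × (-1) = -4. With overall charge -2, Fe is in the +2 oxidation state.
Group 8 minus oxidation state +2 gives a d⁶ configuration for Fe²⁺.
With tetrahedral geometry the complex is necessarily high-spin.
Configuration: e^3 t2^3 → 4 unpaired electrons.
μ(spin-only) = √[4(4+2)] = √24 ≈ 4.90 BM.

4.90 BM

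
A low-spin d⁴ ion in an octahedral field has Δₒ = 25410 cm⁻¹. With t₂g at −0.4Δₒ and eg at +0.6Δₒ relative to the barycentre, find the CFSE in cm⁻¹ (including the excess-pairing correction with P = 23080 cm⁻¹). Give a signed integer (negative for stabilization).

The d⁴ electrons fill as t₂g⁴ eg⁰.
The orbital stabilization is -1.6Δₒ = -1.6 × 25410 = -40656 cm⁻¹.
Relative to high-spin t₂g³ eg¹ (0 paired), the low-spin configuration has 1 additional pair, contributing +1 × 23080 = +23080 cm⁻¹.
Combining: -40656 + 23080 = -17576 cm⁻¹.

-17576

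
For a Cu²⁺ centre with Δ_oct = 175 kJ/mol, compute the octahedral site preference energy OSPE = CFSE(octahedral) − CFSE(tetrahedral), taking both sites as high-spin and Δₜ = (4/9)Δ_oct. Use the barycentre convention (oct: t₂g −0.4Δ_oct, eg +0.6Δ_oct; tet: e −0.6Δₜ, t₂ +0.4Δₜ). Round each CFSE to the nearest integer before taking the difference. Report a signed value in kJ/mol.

Cu is in group 11, so Cu²⁺ is d⁹ (11 − 2 = 9).
Octahedral (high-spin): t₂g⁶ eg³, CFSE = 6(−0.4) + 3(+0.6) = -0.6Δ_oct = -0.6 × 175 = -105 kJ/mol.
In a tetrahedral site the filling is e⁴ t₂⁵: CFSE(tet) = -0.4Δₜ = -0.4 × (4/9)(175) = -31 kJ/mol.
Subtracting, OSPE = -105 − (-31) = -74 kJ/mol.

-74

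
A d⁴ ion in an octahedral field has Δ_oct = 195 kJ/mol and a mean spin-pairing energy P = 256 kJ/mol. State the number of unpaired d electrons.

With Δ_oct < P the complex is high-spin.
Filling d⁴ accordingly: t2g^3 e_g^1.
Unpaired electrons: 4.

4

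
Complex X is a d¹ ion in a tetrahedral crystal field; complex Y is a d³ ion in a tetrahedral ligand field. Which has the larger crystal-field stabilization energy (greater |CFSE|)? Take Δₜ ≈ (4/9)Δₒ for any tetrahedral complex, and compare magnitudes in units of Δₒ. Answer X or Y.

Y

X: With tetrahedral geometry the complex is necessarily high-spin; e^1 t2^0, CFSE = -0.6Δₜ ≈ -0.27Δₒ.
Y: Tetrahedral splitting is small, so the complex is high-spin; e^2 t2^1, CFSE = -0.8Δₜ ≈ -0.36Δₒ.
So Y has the larger |CFSE|.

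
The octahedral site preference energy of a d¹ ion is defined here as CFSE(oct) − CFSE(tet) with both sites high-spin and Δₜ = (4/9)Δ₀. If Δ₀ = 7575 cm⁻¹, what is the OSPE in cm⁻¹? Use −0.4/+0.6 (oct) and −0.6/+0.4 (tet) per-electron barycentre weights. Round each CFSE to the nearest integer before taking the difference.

In an octahedral site d¹ (HS) is t₂g¹ eg⁰, giving CFSE(oct) = -0.4Δ₀ = -3030 cm⁻¹.
In a tetrahedral site the filling is e¹ t₂⁰: CFSE(tet) = -0.6Δₜ = -0.6 × (4/9)(7575) = -2020 cm⁻¹.
OSPE = CFSE(oct) − CFSE(tet) = -3030 − (-2020) = -1010 cm⁻¹.

-1010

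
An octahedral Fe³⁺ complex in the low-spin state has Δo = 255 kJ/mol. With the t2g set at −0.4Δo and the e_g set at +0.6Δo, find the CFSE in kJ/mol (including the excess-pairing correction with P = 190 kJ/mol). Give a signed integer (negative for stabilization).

-130

Fe is in group 8, so Fe³⁺ is d⁵ (8 − 3 = 5).
Electron filling gives t2g^5 e_g^0.
CFSE(orbital) = 5×(-0.4Δo) + 0×(0.6Δo) = -2.0Δo; with Δo = 255 kJ/mol that is -510 kJ/mol.
Relative to high-spin t2g^3 e_g^2 (0 paired), the low-spin configuration has 2 additional pairs, contributing +2 × 190 = +380 kJ/mol.
Overall CFSE = -510 + 380 = -130 kJ/mol.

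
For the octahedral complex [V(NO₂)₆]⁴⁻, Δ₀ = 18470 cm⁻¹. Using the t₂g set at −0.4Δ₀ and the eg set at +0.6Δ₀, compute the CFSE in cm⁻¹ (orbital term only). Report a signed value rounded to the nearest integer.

-22164

Each NO₂⁻ contributes -1; 6 × (-1) = -6. With overall charge -4, V is in the +2 oxidation state.
V sits in group 5; removing 2 electrons leaves V²⁺ with 5 − 2 = 3 d electrons.
Configuration: t₂g³ eg⁰.
Orbital CFSE = 3(-0.4) + 0(0.6) = -1.2Δ₀ = -1.2 × 18470 = -22164 cm⁻¹.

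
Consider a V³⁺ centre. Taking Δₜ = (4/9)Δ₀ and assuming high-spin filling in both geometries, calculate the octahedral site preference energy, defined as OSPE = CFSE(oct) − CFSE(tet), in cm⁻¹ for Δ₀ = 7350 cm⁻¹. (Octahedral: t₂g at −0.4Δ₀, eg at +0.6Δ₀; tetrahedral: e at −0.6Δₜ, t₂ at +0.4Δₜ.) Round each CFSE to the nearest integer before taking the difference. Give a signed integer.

V is in group 5, so V³⁺ is d² (5 − 3 = 2).
Octahedral high-spin t₂g² eg⁰: CFSE = -0.8 × 7350 = -5880 cm⁻¹.
In a tetrahedral site the filling is e² t₂⁰: CFSE(tet) = -1.2Δₜ = -1.2 × (4/9)(7350) = -3920 cm⁻¹.
Subtracting, OSPE = -5880 − (-3920) = -1960 cm⁻¹.

-1960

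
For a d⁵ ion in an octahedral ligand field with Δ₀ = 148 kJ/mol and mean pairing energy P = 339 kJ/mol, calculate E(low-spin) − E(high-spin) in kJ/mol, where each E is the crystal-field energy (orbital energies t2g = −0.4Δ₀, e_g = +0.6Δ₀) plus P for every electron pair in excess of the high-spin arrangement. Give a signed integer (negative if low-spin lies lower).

382

High-spin: t2g^3 e_g^2, CFSE = 0.0Δ₀ = 0 kJ/mol.
For low-spin the configuration is t2g^5 e_g^0: orbital energy -2.0 × 148 = -296 kJ/mol, and 2 additional pairs relative to high-spin add 678 kJ/mol, giving 382 kJ/mol.
E(LS) − E(HS) = 382 − (0) = 382 kJ/mol.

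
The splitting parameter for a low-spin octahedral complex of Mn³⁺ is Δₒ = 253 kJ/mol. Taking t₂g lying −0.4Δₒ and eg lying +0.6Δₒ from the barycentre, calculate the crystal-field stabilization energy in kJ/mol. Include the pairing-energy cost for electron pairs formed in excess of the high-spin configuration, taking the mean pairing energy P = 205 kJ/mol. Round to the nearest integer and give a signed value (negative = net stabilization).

Mn³⁺: group 7, so d-count = 7 − 3 = 4.
Configuration: t₂g⁴ eg⁰.
CFSE(orbital) = 4×(-0.4Δₒ) + 0×(0.6Δₒ) = -1.6Δₒ; with Δₒ = 253 kJ/mol that is -405 kJ/mol.
Relative to high-spin t₂g³ eg¹ (0 paired), the low-spin configuration has 1 additional pair, contributing +1 × 205 = +205 kJ/mol.
Net CFSE = -405 + 205 = -200 kJ/mol.

-200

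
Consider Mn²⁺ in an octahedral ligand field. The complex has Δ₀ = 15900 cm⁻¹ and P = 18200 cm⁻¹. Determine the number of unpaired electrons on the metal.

Mn sits in group 7; removing 2 electrons leaves Mn²⁺ with 7 − 2 = 5 d electrons.
With Δ₀ < P the complex is high-spin.
Configuration: t2g^3 e_g^2.
Unpaired electrons: 5.

5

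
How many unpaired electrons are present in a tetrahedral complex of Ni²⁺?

Ni sits in group 10; removing 2 electrons leaves Ni²⁺ with 10 − 2 = 8 d electrons.
With tetrahedral geometry the complex is necessarily high-spin.
Configuration: e⁴ t₂⁴, giving 2 unpaired electrons.

2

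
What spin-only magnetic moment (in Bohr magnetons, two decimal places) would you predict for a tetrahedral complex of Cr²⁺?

4.90 Bohr magnetons

Group 6 minus oxidation state +2 gives a d⁴ configuration for Cr²⁺.
With tetrahedral geometry the complex is necessarily high-spin.
Configuration: e^2 t2^2 → 4 unpaired electrons.
μ(spin-only) = √[4(4+2)] = √24 ≈ 4.90 Bohr magnetons.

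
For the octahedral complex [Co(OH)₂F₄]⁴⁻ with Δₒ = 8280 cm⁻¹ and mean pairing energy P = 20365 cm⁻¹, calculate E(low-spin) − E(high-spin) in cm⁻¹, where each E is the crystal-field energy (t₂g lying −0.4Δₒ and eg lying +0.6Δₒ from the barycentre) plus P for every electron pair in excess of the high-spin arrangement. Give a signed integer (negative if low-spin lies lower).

Ligand charges: 2×(-1) from OH⁻ and 4×(-1) from F⁻ sum to -6; with overall charge -4, Co is +2.
Co²⁺: group 9, so d-count = 9 − 2 = 7.
High-spin d⁷ fills as t₂g⁵ eg² with CFSE 5(−0.4) + 2(+0.6) = -0.8Δₒ = -6624 cm⁻¹.
For low-spin the configuration is t₂g⁶ eg¹: orbital energy -1.8 × 8280 = -14904 cm⁻¹, and 1 additional pair relative to high-spin adds 20365 cm⁻¹, giving 5461 cm⁻¹.
The difference is 5461 − (-6624) = 12085 cm⁻¹, so high-spin lies lower.

12085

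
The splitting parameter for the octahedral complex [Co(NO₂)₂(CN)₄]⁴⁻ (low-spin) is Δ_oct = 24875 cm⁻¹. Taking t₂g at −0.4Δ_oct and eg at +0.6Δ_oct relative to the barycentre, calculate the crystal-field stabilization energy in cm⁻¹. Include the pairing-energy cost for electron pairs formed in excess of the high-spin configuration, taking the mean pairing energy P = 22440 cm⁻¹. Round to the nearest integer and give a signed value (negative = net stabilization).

-22335

Ligand charges: 2×(-1) from NO₂⁻ and 4×(-1) from CN⁻ sum to -6; with overall charge -4, Co is +2.
Group 9 minus oxidation state +2 gives a d⁷ configuration for Co²⁺.
The d⁷ electrons fill as t₂g⁶ eg¹.
CFSE(orbital) = 6×(-0.4Δ_oct) + 1×(0.6Δ_oct) = -1.8Δ_oct; with Δ_oct = 24875 cm⁻¹ that is -44775 cm⁻¹.
Relative to high-spin t₂g⁵ eg² (2 paired), the low-spin configuration has 1 additional pair, contributing +1 × 22440 = +22440 cm⁻¹.
Overall CFSE = -44775 + 22440 = -22335 cm⁻¹.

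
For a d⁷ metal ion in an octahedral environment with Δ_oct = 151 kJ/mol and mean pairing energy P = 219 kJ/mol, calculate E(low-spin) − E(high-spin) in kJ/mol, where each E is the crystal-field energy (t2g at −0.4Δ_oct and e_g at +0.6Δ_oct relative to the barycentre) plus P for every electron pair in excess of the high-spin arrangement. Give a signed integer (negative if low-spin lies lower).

High-spin: t2g^5 e_g^2, CFSE = -0.8Δ_oct = -121 kJ/mol.
For low-spin the configuration is t2g^6 e_g^1: orbital energy -1.8 × 151 = -272 kJ/mol, and 1 additional pair relative to high-spin adds 219 kJ/mol, giving -53 kJ/mol.
The difference is -53 − (-121) = 68 kJ/mol, so high-spin lies lower.

68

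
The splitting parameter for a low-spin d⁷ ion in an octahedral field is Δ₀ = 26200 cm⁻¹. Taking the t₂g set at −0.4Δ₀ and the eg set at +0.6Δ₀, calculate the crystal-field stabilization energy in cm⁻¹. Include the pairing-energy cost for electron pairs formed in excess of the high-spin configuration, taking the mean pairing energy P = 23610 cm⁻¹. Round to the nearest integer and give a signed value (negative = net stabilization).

-23550

The d⁷ electrons fill as t₂g⁶ eg¹.
CFSE(orbital) = 6×(-0.4Δ₀) + 1×(0.6Δ₀) = -1.8Δ₀; with Δ₀ = 26200 cm⁻¹ that is -47160 cm⁻¹.
Relative to high-spin t₂g⁵ eg² (2 paired), the low-spin configuration has 1 additional pair, contributing +1 × 23610 = +23610 cm⁻¹.
Net CFSE = -47160 + 23610 = -23550 cm⁻¹.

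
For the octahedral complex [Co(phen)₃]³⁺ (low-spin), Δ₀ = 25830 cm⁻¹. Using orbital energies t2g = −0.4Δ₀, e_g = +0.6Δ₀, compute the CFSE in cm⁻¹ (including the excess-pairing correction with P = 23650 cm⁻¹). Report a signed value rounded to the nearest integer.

phen is neutral, so the +3 overall charge sits on Co: oxidation state +3.
Co is in group 9, so Co³⁺ is d⁶ (9 − 3 = 6).
Configuration: t2g^6 e_g^0.
The orbital stabilization is -2.4Δ₀ = -2.4 × 25830 = -61992 cm⁻¹.
Pairing penalty: 3 pairs vs 1 in the high-spin reference → 2 extra × P = 47300 cm⁻¹.
Combining: -61992 + 47300 = -14692 cm⁻¹.

-14692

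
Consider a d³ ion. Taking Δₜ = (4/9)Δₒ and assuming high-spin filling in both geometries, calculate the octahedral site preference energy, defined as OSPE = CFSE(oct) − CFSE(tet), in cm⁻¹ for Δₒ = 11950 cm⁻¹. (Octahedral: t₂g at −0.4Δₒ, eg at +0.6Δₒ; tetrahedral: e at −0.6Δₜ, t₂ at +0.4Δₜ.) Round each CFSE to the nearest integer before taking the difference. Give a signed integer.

Octahedral high-spin t₂g³ eg⁰: CFSE = -1.2 × 11950 = -14340 cm⁻¹.
Tetrahedral: e² t₂¹, CFSE = 2(−0.6) + 1(+0.4) = -0.8Δₜ = -0.8 × (4/9) × 11950 = -4249 cm⁻¹.
OSPE = -14340 − (-4249) = -10091 cm⁻¹.

-10091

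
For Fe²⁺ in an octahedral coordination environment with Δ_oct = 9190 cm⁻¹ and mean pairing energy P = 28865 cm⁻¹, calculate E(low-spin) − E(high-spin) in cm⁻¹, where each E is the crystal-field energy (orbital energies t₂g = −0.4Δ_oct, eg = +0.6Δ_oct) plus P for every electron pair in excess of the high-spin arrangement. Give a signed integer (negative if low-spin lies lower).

39350

Fe is in group 8, so Fe²⁺ is d⁶ (8 − 2 = 6).
High-spin d⁶ fills as t₂g⁴ eg² with CFSE 4(−0.4) + 2(+0.6) = -0.4Δ_oct = -3676 cm⁻¹.
For low-spin the configuration is t₂g⁶ eg⁰: orbital energy -2.4 × 9190 = -22056 cm⁻¹, and 2 additional pairs relative to high-spin add 57730 cm⁻¹, giving 35674 cm⁻¹.
E(LS) − E(HS) = 35674 − (-3676) = 39350 cm⁻¹.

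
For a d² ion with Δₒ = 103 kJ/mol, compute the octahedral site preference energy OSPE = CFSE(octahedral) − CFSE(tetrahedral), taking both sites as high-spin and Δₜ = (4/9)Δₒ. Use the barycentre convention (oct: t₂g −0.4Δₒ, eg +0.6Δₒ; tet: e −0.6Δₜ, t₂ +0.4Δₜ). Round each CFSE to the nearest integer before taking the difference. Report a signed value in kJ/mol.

Octahedral (high-spin): t₂g² eg⁰, CFSE = 2(−0.4) + 0(+0.6) = -0.8Δₒ = -0.8 × 103 = -82 kJ/mol.
In a tetrahedral site the filling is e² t₂⁰: CFSE(tet) = -1.2Δₜ = -1.2 × (4/9)(103) = -55 kJ/mol.
Subtracting, OSPE = -82 − (-55) = -27 kJ/mol.

-27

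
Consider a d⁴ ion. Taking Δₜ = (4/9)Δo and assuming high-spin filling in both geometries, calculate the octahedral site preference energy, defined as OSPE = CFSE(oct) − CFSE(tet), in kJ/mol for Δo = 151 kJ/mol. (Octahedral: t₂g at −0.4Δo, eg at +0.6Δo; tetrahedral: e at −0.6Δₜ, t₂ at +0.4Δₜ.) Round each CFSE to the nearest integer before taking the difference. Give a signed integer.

Octahedral high-spin t₂g³ eg¹: CFSE = -0.6 × 151 = -91 kJ/mol.
Tetrahedral e² t₂² gives -0.4Δₜ = -0.4 × (4/9) × 151 = -27 kJ/mol.
OSPE = CFSE(oct) − CFSE(tet) = -91 − (-27) = -64 kJ/mol.

-64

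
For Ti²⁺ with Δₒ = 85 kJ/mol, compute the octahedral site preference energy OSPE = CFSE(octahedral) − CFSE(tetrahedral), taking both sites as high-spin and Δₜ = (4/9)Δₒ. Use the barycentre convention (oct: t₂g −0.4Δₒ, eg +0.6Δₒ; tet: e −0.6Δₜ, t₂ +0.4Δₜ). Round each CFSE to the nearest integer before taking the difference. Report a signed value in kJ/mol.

Group 4 minus oxidation state +2 gives a d² configuration for Ti²⁺.
In an octahedral site d² (HS) is t₂g² eg⁰, giving CFSE(oct) = -0.8Δₒ = -68 kJ/mol.
Tetrahedral e² t₂⁰ gives -1.2Δₜ = -1.2 × (4/9) × 85 = -45 kJ/mol.
OSPE = CFSE(oct) − CFSE(tet) = -68 − (-45) = -23 kJ/mol.

-23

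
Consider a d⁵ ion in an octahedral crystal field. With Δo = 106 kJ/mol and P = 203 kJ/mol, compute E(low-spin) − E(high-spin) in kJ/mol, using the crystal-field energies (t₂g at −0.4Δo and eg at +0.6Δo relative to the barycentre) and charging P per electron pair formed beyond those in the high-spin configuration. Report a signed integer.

194

In the high-spin limit (t₂g³ eg²) the orbital term is 0.0Δo = 0 kJ/mol, with no excess pairing.
Low-spin: t₂g⁵ eg⁰, orbital CFSE = -2.0Δo = -212 kJ/mol; plus 2 excess pairs × P = +406 kJ/mol; total 194 kJ/mol.
Thus E(LS) − E(HS) = 194 kJ/mol.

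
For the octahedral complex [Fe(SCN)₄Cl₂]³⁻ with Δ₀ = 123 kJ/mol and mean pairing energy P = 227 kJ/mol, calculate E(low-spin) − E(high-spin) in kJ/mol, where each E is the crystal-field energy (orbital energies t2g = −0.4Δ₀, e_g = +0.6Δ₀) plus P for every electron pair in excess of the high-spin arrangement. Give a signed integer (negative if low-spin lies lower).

Ligand charges: 4×(-1) from SCN⁻ and 2×(-1) from Cl⁻ sum to -6; with overall charge -3, Fe is +3.
Fe sits in group 8; removing 3 electrons leaves Fe³⁺ with 8 − 3 = 5 d electrons.
High-spin d⁵ fills as t2g^3 e_g^2 with CFSE 3(−0.4) + 2(+0.6) = 0.0Δ₀ = 0 kJ/mol.
Low-spin t2g^5 e_g^0 gives -2.0Δ₀ = -246 kJ/mol, but forming 2 extra pairs costs 2P = 454 kJ/mol, so E(LS) = -246 + 454 = 208 kJ/mol.
Thus E(LS) − E(HS) = 208 kJ/mol.

208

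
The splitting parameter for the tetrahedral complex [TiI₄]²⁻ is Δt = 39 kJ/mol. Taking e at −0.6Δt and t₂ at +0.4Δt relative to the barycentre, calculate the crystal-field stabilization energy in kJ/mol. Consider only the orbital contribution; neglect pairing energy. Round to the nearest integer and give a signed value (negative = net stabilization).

-47

Each I⁻ contributes -1; 4 × (-1) = -4. With overall charge -2, Ti is in the +2 oxidation state.
Group 4 minus oxidation state +2 gives a d² configuration for Ti²⁺.
Tetrahedral fields are weak (Δₜ ≈ 4/9 Δₒ), so electrons fill high-spin.
Configuration: e² t₂⁰.
CFSE(orbital) = 2×(-0.6Δt) + 0×(0.4Δt) = -1.2Δt; with Δt = 39 kJ/mol that is -47 kJ/mol.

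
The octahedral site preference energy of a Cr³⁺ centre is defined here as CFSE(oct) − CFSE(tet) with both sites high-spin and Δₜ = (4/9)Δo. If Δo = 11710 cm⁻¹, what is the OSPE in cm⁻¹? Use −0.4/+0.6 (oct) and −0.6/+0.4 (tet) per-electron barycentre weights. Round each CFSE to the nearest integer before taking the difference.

-9888

Cr sits in group 6; removing 3 electrons leaves Cr³⁺ with 6 − 3 = 3 d electrons.
Octahedral high-spin t₂g³ eg⁰: CFSE = -1.2 × 11710 = -14052 cm⁻¹.
In a tetrahedral site the filling is e² t₂¹: CFSE(tet) = -0.8Δₜ = -0.8 × (4/9)(11710) = -4164 cm⁻¹.
OSPE = -14052 − (-4164) = -9888 cm⁻¹.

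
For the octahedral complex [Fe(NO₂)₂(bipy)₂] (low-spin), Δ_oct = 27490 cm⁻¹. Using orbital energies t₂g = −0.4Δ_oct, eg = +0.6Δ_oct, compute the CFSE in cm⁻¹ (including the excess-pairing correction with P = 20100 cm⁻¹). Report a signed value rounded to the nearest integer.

-25776

Ligand charges: 2×(-1) from NO₂⁻ and 2×(+0) from bipy sum to -2; with overall charge +0, Fe is +2.
Group 8 minus oxidation state +2 gives a d⁶ configuration for Fe²⁺.
Configuration: t₂g⁶ eg⁰.
The orbital stabilization is -2.4Δ_oct = -2.4 × 27490 = -65976 cm⁻¹.
High-spin d⁶ would be t₂g⁴ eg² with 1 pair; low-spin has 3, so 2 excess pairs cost +2P = +40200 cm⁻¹.
Combining: -65976 + 40200 = -25776 cm⁻¹.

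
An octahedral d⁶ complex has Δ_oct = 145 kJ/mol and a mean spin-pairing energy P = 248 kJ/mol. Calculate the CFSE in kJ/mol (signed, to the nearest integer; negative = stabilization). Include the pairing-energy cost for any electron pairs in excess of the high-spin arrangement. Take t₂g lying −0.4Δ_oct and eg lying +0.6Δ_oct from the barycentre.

Δ_oct < P, so pairing is avoided: the ground state is high-spin.
Filling d⁶ accordingly: t₂g⁴ eg².
Orbital CFSE = -0.4Δ_oct = -0.4 × 145 = -58 kJ/mol.
High-spin has no excess pairs, so no pairing correction applies.

-58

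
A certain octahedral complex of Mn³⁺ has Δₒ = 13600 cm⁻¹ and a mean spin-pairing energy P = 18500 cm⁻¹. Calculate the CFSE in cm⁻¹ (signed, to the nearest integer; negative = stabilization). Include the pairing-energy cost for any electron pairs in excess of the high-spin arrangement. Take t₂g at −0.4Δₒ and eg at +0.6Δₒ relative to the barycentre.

-8160

Group 7 minus oxidation state +3 gives a d⁴ configuration for Mn³⁺.
Since Δₒ = 13600 cm⁻¹ < P = 18500 cm⁻¹, the complex adopts the high-spin configuration.
Configuration: t₂g³ eg¹.
Orbital CFSE = -0.6Δₒ = -0.6 × 13600 = -8160 cm⁻¹.
High-spin has no excess pairs, so no pairing correction applies.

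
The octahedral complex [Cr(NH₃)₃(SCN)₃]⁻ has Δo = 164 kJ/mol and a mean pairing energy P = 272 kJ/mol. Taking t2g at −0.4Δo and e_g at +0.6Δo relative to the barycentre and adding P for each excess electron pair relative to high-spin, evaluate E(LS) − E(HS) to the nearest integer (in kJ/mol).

Ligand charges: 3×(+0) from NH₃ and 3×(-1) from SCN⁻ sum to -3; with overall charge -1, Cr is +2.
Group 6 minus oxidation state +2 gives a d⁴ configuration for Cr²⁺.
In the high-spin limit (t2g^3 e_g^1) the orbital term is -0.6Δo = -98 kJ/mol, with no excess pairing.
Low-spin: t2g^4 e_g^0, orbital CFSE = -1.6Δo = -262 kJ/mol; plus 1 excess pair × P = +272 kJ/mol; total 10 kJ/mol.
Thus E(LS) − E(HS) = 108 kJ/mol.

108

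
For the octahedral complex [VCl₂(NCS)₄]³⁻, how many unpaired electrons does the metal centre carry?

Ligand charges: 2×(-1) from Cl⁻ and 4×(-1) from NCS⁻ sum to -6; with overall charge -3, V is +3.
V is in group 5, so V³⁺ is d² (5 − 3 = 2).
Configuration: t₂g² eg⁰, giving 2 unpaired electrons.

2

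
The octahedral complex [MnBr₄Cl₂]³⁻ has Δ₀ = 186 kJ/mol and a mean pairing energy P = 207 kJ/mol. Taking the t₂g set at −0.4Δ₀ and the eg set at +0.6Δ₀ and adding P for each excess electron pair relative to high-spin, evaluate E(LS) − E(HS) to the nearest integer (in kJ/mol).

21

Ligand charges: 4×(-1) from Br⁻ and 2×(-1) from Cl⁻ sum to -6; with overall charge -3, Mn is +3.
Mn is in group 7, so Mn³⁺ is d⁴ (7 − 3 = 4).
High-spin: t₂g³ eg¹, CFSE = -0.6Δ₀ = -112 kJ/mol.
Low-spin: t₂g⁴ eg⁰, orbital CFSE = -1.6Δ₀ = -298 kJ/mol; plus 1 excess pair × P = +207 kJ/mol; total -91 kJ/mol.
Thus E(LS) − E(HS) = 21 kJ/mol.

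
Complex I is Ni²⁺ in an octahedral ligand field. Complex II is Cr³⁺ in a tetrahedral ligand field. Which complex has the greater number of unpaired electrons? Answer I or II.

I: Ni is in group 10, so Ni²⁺ is d⁸ (10 − 2 = 8); t2g^6 e_g^2 → 2 unpaired.
II: Group 6 minus oxidation state +3 gives a d³ configuration for Cr³⁺; Tetrahedral fields are weak (Δₜ ≈ 4/9 Δₒ), so electrons fill high-spin; e^2 t2^1 → 3 unpaired.
So II has more unpaired electrons.

II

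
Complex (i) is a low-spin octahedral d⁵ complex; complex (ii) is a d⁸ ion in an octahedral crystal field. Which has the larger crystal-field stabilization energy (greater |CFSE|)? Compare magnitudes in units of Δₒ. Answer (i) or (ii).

(i): t2g^5 e_g^0, CFSE = -2.0Δₒ.
(ii): t2g^6 e_g^2, CFSE = -1.2Δₒ.
So (i) has the larger |CFSE|.

(i)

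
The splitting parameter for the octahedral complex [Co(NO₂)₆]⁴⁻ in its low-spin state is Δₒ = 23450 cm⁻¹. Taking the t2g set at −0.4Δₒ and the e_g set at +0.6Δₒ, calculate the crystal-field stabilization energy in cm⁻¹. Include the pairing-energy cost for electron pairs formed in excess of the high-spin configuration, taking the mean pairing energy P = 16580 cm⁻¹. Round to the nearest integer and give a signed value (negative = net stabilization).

-25630

Each NO₂⁻ contributes -1; 6 × (-1) = -6. With overall charge -4, Co is in the +2 oxidation state.
Group 9 minus oxidation state +2 gives a d⁷ configuration for Co²⁺.
The d⁷ electrons fill as t2g^6 e_g^1.
CFSE(orbital) = 6×(-0.4Δₒ) + 1×(0.6Δₒ) = -1.8Δₒ; with Δₒ = 23450 cm⁻¹ that is -42210 cm⁻¹.
Pairing penalty: 3 pairs vs 2 in the high-spin reference → 1 extra × P = 16580 cm⁻¹.
Combining: -42210 + 16580 = -25630 cm⁻¹.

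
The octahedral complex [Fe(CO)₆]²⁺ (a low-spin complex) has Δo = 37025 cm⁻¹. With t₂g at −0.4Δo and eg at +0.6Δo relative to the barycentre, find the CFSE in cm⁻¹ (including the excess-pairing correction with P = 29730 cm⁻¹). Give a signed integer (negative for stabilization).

CO is neutral, so the +2 overall charge sits on Fe: oxidation state +2.
Group 8 minus oxidation state +2 gives a d⁶ configuration for Fe²⁺.
The d⁶ electrons fill as t₂g⁶ eg⁰.
The orbital stabilization is -2.4Δo = -2.4 × 37025 = -88860 cm⁻¹.
Pairing penalty: 3 pairs vs 1 in the high-spin reference → 2 extra × P = 59460 cm⁻¹.
Net CFSE = -88860 + 59460 = -29400 cm⁻¹.

-29400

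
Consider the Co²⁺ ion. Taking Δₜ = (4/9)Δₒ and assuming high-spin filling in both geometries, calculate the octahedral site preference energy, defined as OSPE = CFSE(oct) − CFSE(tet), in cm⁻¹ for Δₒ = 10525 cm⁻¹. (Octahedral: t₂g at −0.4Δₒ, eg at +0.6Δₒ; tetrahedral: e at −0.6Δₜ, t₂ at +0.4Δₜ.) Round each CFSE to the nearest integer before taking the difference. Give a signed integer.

-2807

Co is in group 9, so Co²⁺ is d⁷ (9 − 2 = 7).
Octahedral (high-spin): t2g^5 e_g^2, CFSE = 5(−0.4) + 2(+0.6) = -0.8Δₒ = -0.8 × 10525 = -8420 cm⁻¹.
Tetrahedral: e^4 t2^3, CFSE = 4(−0.6) + 3(+0.4) = -1.2Δₜ = -1.2 × (4/9) × 10525 = -5613 cm⁻¹.
OSPE = CFSE(oct) − CFSE(tet) = -8420 − (-5613) = -2807 cm⁻¹.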